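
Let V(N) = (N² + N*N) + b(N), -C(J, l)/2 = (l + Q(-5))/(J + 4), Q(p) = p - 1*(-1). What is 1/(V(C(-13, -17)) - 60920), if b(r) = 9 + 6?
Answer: -9/547753 ≈ -1.6431e-5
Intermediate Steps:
Q(p) = 1 + p (Q(p) = p + 1 = 1 + p)
b(r) = 15
C(J, l) = -2*(-4 + l)/(4 + J) (C(J, l) = -2*(l + (1 - 5))/(J + 4) = -2*(l - 4)/(4 + J) = -2*(-4 + l)/(4 + J))
V(N) = 15 + 2*N² (V(N) = (N² + N*N) + 15 = (N² + N²) + 15 = 2*N² + 15 = 15 + 2*N²)
1/(V(C(-13, -17)) - 60920) = 1/((15 + 2*(2*(4 - 1*(-17))/(4 - 13))²) - 60920) = 1/((15 + 2*(2*(4 + 17)/(-9))²) - 60920) = 1/((15 + 2*(2*(-⅑)*21)²) - 60920) = 1/((15 + 2*(-14/3)²) - 60920) = 1/((15 + 2*(196/9)) - 60920) = 1/((15 + 392/9) - 60920) = 1/(527/9 - 60920) = 1/(-547753/9) = -9/547753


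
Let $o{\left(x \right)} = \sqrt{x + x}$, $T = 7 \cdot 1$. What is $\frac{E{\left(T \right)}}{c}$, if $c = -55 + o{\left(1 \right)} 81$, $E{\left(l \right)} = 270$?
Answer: $\frac{14850}{10097} + \frac{21870 \sqrt{2}}{10097} \approx 4.5339$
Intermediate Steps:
$T = 7$
$o{\left(x \right)} = \sqrt{2} \sqrt{x}$ ($o{\left(x \right)} = \sqrt{2 x} = \sqrt{2} \sqrt{x}$)
$c = -55 + 81 \sqrt{2}$ ($c = -55 + \sqrt{2} \sqrt{1} \cdot 81 = -55 + \sqrt{2} \cdot 1 \cdot 81 = -55 + \sqrt{2} \cdot 81 = -55 + 81 \sqrt{2} \approx 59.551$)
$\frac{E{\left(T \right)}}{c} = \frac{270}{-55 + 81 \sqrt{2}}$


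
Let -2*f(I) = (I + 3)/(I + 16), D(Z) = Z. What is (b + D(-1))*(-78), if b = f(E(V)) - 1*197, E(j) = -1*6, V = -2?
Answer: 154323/10 ≈ 15432.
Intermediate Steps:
E(j) = -6
f(I) = -(3 + I)/(2*(16 + I)) (f(I) = -(I + 3)/(2*(I + 16)) = -(3 + I)/(2*(16 + I)))
b = -3937/20 (b = (-3 - 1*(-6))/(2*(16 - 6)) - 1*197 = (½)*(-3 + 6)/10 - 197 = (½)*(⅒)*3 - 197 = 3/20 - 197 = -3937/20 ≈ -196.85)
(b + D(-1))*(-78) = (-3937/20 - 1)*(-78) = -3957/20*(-78) = 154323/10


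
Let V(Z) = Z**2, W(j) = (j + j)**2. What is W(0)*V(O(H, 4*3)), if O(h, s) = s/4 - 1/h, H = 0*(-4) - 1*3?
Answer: 0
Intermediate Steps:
W(j) = 4*j**2 (W(j) = (2*j)**2 = 4*j**2)
H = -3 (H = 0 - 3 = -3)
O(h, s) = -1/h + s/4 (O(h, s) = s*(1/4) - 1/h = s/4 - 1/h = -1/h + s/4)
W(0)*V(O(H, 4*3)) = (4*0**2)*(-1/(-3) + (4*3)/4)**2 = (4*0)*(-1*(-1/3) + (1/4)*12)**2 = 0*(1/3 + 3)**2 = 0*(10/3)**2 = 0*(100/9) = 0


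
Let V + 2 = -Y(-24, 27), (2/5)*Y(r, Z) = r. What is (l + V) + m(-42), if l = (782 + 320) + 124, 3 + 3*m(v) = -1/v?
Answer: 161659/126 ≈ 1283.0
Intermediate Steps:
Y(r, Z) = 5*r/2
m(v) = -1 - 1/(3*v) (m(v) = -1 + (-1/v)/3 = -1 - 1/(3*v))
V = 58 (V = -2 - 5*(-24)/2 = -2 - 1*(-60) = -2 + 60 = 58)
l = 1226 (l = 1102 + 124 = 1226)
(l + V) + m(-42) = (1226 + 58) + (-⅓ - 1*(-42))/(-42) = 1284 - (-⅓ + 42)/42 = 1284 - 1/42*125/3 = 1284 - 125/126 = 161659/126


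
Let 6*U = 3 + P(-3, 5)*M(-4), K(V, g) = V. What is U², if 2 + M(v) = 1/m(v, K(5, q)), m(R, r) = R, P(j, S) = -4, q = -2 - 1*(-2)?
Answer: 4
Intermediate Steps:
q = 0 (q = -2 + 2 = 0)
M(v) = -2 + 1/v
U = 2 (U = (3 - 4*(-2 + 1/(-4)))/6 = (3 - 4*(-2 - ¼))/6 = (3 - 4*(-9/4))/6 = (3 + 9)/6 = (⅙)*12 = 2)
U² = 2² = 4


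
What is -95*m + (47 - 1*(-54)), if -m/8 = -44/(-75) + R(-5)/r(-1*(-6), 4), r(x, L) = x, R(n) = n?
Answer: -1297/15 ≈ -86.467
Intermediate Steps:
m = 148/75 (m = -8*(-44/(-75) - 5/((-1*(-6)))) = -8*(-44*(-1/75) - 5/6) = -8*(44/75 - 5*⅙) = -8*(44/75 - ⅚) = -8*(-37/150) = 148/75 ≈ 1.9733)
-95*m + (47 - 1*(-54)) = -95*148/75 + (47 - 1*(-54)) = -2812/15 + (47 + 54) = -2812/15 + 101 = -1297/15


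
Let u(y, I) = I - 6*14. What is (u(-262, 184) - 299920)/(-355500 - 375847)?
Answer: 299820/731347 ≈ 0.40996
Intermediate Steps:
u(y, I) = -84 + I (u(y, I) = I - 84 = -84 + I)
(u(-262, 184) - 299920)/(-355500 - 375847) = ((-84 + 184) - 299920)/(-355500 - 375847) = (100 - 299920)/(-731347) = -299820*(-1/731347) = 299820/731347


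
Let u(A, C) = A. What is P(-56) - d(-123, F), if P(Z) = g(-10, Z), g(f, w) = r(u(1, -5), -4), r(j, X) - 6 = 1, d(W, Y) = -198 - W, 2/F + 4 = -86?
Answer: 82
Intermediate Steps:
F = -1/45 (F = 2/(-4 - 86) = 2/(-90) = 2*(-1/90) = -1/45 ≈ -0.022222)
r(j, X) = 7 (r(j, X) = 6 + 1 = 7)
g(f, w) = 7
P(Z) = 7
P(-56) - d(-123, F) = 7 - (-198 - 1*(-123)) = 7 - (-198 + 123) = 7 - 1*(-75) = 7 + 75 = 82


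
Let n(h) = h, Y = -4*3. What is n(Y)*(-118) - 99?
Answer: 1317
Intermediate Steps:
Y = -12
n(Y)*(-118) - 99 = -12*(-118) - 99 = 1416 - 99 = 1317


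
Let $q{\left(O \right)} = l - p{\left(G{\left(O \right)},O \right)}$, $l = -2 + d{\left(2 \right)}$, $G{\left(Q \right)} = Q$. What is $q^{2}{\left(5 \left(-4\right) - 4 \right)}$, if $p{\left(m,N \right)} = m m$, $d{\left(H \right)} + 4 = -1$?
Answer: $339889$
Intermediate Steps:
$d{\left(H \right)} = -5$ ($d{\left(H \right)} = -4 - 1 = -5$)
$p{\left(m,N \right)} = m^{2}$
$l = -7$ ($l = -2 - 5 = -7$)
$q{\left(O \right)} = -7 - O^{2}$
$q^{2}{\left(5 \left(-4\right) - 4 \right)} = \left(-7 - \left(5 \left(-4\right) - 4\right)^{2}\right)^{2} = \left(-7 - \left(-20 - 4\right)^{2}\right)^{2} = \left(-7 - \left(-24\right)^{2}\right)^{2} = \left(-7 - 576\right)^{2} = \left(-583\right)^{2} = 339889$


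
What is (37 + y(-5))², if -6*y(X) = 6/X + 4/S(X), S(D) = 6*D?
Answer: 112225/81 ≈ 1385.5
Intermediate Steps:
y(X) = -10/(9*X) (y(X) = -(6/X + 4/((6*X)))/6 = -(6/X + 4*(1/(6*X)))/6 = -(6/X + 2/(3*X))/6 = -10/(9*X))
(37 + y(-5))² = (37 - 10/9/(-5))² = (37 - 10/9*(-⅕))² = (37 + 2/9)² = (335/9)² = 112225/81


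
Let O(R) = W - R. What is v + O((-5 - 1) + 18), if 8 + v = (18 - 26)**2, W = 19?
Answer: 63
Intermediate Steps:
O(R) = 19 - R
v = 56 (v = -8 + (18 - 26)**2 = -8 + (-8)**2 = -8 + 64 = 56)
v + O((-5 - 1) + 18) = 56 + (19 - ((-5 - 1) + 18)) = 56 + (19 - (-6 + 18)) = 56 + (19 - 1*12) = 56 + (19 - 12) = 56 + 7 = 63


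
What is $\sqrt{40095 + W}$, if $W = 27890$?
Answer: $\sqrt{67985} \approx 260.74$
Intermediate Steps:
$\sqrt{40095 + W} = \sqrt{40095 + 27890} = \sqrt{67985}$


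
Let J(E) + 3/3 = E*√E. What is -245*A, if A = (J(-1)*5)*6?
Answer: 7350 + 7350*I ≈ 7350.0 + 7350.0*I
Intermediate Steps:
J(E) = -1 + E^(3/2) (J(E) = -1 + E*√E = -1 + E^(3/2))
A = -30 - 30*I (A = ((-1 + (-1)^(3/2))*5)*6 = ((-1 - I)*5)*6 = (-5 - 5*I)*6 = -30 - 30*I ≈ -30.0 - 30.0*I)
-245*A = -245*(-30 - 30*I) = 7350 + 7350*I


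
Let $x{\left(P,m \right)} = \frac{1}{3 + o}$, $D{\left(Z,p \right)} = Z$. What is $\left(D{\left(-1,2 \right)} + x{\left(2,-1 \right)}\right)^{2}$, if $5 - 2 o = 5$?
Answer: $\frac{4}{9} \approx 0.44444$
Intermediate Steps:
$o = 0$ ($o = \frac{5}{2} - \frac{5}{2} = 0$)
$x{\left(P,m \right)} = \frac{1}{3}$ ($x{\left(P,m \right)} = \frac{1}{3 + 0} = \frac{1}{3}$)
$\left(D{\left(-1,2 \right)} + x{\left(2,-1 \right)}\right)^{2} = \left(-1 + \frac{1}{3}\right)^{2} = \left(- \frac{2}{3}\right)^{2} = \frac{4}{9}$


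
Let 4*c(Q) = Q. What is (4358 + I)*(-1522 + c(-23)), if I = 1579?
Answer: -36281007/4 ≈ -9.0703e+6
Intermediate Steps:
c(Q) = Q/4
(4358 + I)*(-1522 + c(-23)) = (4358 + 1579)*(-1522 + (¼)*(-23)) = 5937*(-1522 - 23/4) = 5937*(-6111/4) = -36281007/4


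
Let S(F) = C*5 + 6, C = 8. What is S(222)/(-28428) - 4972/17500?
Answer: -772549/2703750 ≈ -0.28573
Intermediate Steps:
S(F) = 46 (S(F) = 8*5 + 6 = 40 + 6 = 46)
S(222)/(-28428) - 4972/17500 = 46/(-28428) - 4972/17500 = 46*(-1/28428) - 4972*1/17500 = -1/618 - 1243/4375 = -772549/2703750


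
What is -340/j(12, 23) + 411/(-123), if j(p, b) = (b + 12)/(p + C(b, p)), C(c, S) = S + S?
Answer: -101327/287 ≈ -353.06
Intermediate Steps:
C(c, S) = 2*S
j(p, b) = (12 + b)/(3*p) (j(p, b) = (b + 12)/(p + 2*p) = (12 + b)/((3*p)) = (12 + b)*(1/(3*p)) = (12 + b)/(3*p))
-340/j(12, 23) + 411/(-123) = -340*36/(12 + 23) + 411/(-123) = -340/((⅓)*(1/12)*35) + 411*(-1/123) = -340/35/36 - 137/41 = -340*36/35 - 137/41 = -2448/7 - 137/41 = -101327/287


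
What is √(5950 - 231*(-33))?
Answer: 7*√277 ≈ 116.50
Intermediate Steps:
√(5950 - 231*(-33)) = √(5950 + 7623) = √13573 = 7*√277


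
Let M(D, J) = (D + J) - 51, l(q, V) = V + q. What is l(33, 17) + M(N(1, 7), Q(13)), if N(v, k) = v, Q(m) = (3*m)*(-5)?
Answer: -195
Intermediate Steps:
Q(m) = -15*m
M(D, J) = -51 + D + J
l(33, 17) + M(N(1, 7), Q(13)) = (17 + 33) + (-51 + 1 - 15*13) = 50 + (-51 + 1 - 195) = 50 - 245 = -195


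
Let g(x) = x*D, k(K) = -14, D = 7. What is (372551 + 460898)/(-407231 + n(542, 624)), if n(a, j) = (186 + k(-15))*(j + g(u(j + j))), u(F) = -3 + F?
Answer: 833449/1199077 ≈ 0.69508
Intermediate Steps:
g(x) = 7*x (g(x) = x*7 = 7*x)
n(a, j) = -3612 + 2580*j (n(a, j) = (186 - 14)*(j + 7*(-3 + (j + j))) = 172*(j + 7*(-3 + 2*j)) = 172*(j + (-21 + 14*j)) = 172*(-21 + 15*j) = -3612 + 2580*j)
(372551 + 460898)/(-407231 + n(542, 624)) = (372551 + 460898)/(-407231 + (-3612 + 2580*624)) = 833449/(-407231 + (-3612 + 1609920)) = 833449/(-407231 + 1606308) = 833449/1199077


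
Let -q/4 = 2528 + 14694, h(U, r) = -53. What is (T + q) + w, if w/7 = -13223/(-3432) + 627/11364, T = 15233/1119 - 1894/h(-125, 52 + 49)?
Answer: -4421215562941559/64251305976 ≈ -68811.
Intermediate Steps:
q = -68888 (q = -4*(2528 + 14694) = -4*17222 = -68888)
T = 2926735/59307 (T = 15233/1119 - 1894/(-53) = 15233*(1/1119) - 1894*(-1/53) = 15233/1119 + 1894/53 = 2926735/59307 ≈ 49.349)
w = 88910521/3250104 (w = 7*(-13223/(-3432) + 627/11364) = 7*(-13223*(-1/3432) + 627*(1/11364)) = 7*(13223/3432 + 209/3788) = 7*(12701503/3250104) = 88910521/3250104 ≈ 27.356)
(T + q) + w = (2926735/59307 - 68888) + 88910521/3250104 = -4082613881/59307 + 88910521/3250104 = -4421215562941559/64251305976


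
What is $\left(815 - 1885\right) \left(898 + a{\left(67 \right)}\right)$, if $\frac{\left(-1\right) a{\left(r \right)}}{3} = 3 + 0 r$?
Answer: $-951230$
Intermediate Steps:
$a{\left(r \right)} = -9$ ($a{\left(r \right)} = - 3 \left(3 + 0 r\right) = - 3 \left(3 + 0\right) = \left(-3\right) 3 = -9$)
$\left(815 - 1885\right) \left(898 + a{\left(67 \right)}\right) = \left(815 - 1885\right) \left(898 - 9\right) = \left(-1070\right) 889 = -951230$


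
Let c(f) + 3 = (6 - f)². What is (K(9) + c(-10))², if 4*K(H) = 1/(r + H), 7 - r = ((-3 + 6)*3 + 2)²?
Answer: 11290975081/176400 ≈ 64008.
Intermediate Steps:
r = -114 (r = 7 - ((-3 + 6)*3 + 2)² = 7 - (3*3 + 2)² = 7 - (9 + 2)² = 7 - 1*11² = 7 - 1*121 = 7 - 121 = -114)
c(f) = -3 + (6 - f)²
K(H) = 1/(4*(-114 + H))
(K(9) + c(-10))² = (1/(4*(-114 + 9)) + (-3 + (-6 - 10)²))² = ((¼)/(-105) + (-3 + (-16)²))² = ((¼)*(-1/105) + (-3 + 256))² = (-1/420 + 253)² = (106259/420)² = 11290975081/176400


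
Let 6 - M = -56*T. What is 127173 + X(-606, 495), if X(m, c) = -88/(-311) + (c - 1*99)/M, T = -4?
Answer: 4310985541/33899 ≈ 1.2717e+5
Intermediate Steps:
M = -218 (M = 6 - (-56)*(-4) = 6 - 1*224 = 6 - 224 = -218)
X(m, c) = 49973/67798 - c/218 (X(m, c) = -88/(-311) + (c - 1*99)/(-218) = -88*(-1/311) + (c - 99)*(-1/218) = 88/311 + (-99 + c)*(-1/218) = 88/311 + (99/218 - c/218) = 49973/67798 - c/218)
127173 + X(-606, 495) = 127173 + (49973/67798 - 1/218*495) = 127173 + (49973/67798 - 495/218) = 127173 - 51986/33899 = 4310985541/33899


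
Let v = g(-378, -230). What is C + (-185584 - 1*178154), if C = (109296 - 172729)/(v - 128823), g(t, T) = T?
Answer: -46941416681/129053 ≈ -3.6374e+5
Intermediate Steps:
v = -230
C = 63433/129053 (C = (109296 - 172729)/(-230 - 128823) = -63433/(-129053) = -63433*(-1/129053) = 63433/129053 ≈ 0.49153)
C + (-185584 - 1*178154) = 63433/129053 + (-185584 - 1*178154) = 63433/129053 + (-185584 - 178154) = 63433/129053 - 363738 = -46941416681/129053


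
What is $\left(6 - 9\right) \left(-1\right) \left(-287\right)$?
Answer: $-861$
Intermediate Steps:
$\left(6 - 9\right) \left(-1\right) \left(-287\right) = \left(-3\right) \left(-1\right) \left(-287\right) = 3 \left(-287\right) = -861$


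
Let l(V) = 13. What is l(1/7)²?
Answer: 169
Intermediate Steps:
l(1/7)² = 13² = 169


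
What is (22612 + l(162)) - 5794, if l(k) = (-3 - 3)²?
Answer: 16854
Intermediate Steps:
l(k) = 36 (l(k) = (-6)² = 36)
(22612 + l(162)) - 5794 = (22612 + 36) - 5794 = 22648 - 5794 = 16854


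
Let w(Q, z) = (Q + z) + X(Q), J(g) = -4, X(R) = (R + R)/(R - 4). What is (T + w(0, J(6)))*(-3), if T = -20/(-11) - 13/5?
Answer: 789/55 ≈ 14.345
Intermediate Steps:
X(R) = 2*R/(-4 + R) (X(R) = (2*R)/(-4 + R) = 2*R/(-4 + R))
T = -43/55 (T = -20*(-1/11) - 13*1/5 = 20/11 - 13/5 = -43/55 ≈ -0.78182)
w(Q, z) = Q + z + 2*Q/(-4 + Q) (w(Q, z) = (Q + z) + 2*Q/(-4 + Q) = Q + z + 2*Q/(-4 + Q))
(T + w(0, J(6)))*(-3) = (-43/55 + (2*0 + (-4 + 0)*(0 - 4))/(-4 + 0))*(-3) = (-43/55 + (0 - 4*(-4))/(-4))*(-3) = (-43/55 - (0 + 16)/4)*(-3) = (-43/55 - 1/4*16)*(-3) = (-43/55 - 4)*(-3) = -263/55*(-3) = 789/55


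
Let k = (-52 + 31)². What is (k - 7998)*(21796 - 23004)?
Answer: 9128856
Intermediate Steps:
k = 441 (k = (-21)² = 441)
(k - 7998)*(21796 - 23004) = (441 - 7998)*(21796 - 23004) = -7557*(-1208) = 9128856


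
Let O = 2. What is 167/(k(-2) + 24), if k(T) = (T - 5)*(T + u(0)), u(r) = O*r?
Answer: 167/38 ≈ 4.3947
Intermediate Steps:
u(r) = 2*r
k(T) = T*(-5 + T) (k(T) = (T - 5)*(T + 2*0) = (-5 + T)*(T + 0) = (-5 + T)*T = T*(-5 + T))
167/(k(-2) + 24) = 167/(-2*(-5 - 2) + 24) = 167/(-2*(-7) + 24) = 167/(14 + 24) = 167/38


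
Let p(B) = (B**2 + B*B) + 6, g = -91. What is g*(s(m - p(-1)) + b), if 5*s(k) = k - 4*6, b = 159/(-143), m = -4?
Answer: 41601/55 ≈ 756.38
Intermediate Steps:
p(B) = 6 + 2*B**2 (p(B) = (B**2 + B**2) + 6 = 2*B**2 + 6 = 6 + 2*B**2)
b = -159/143 (b = 159*(-1/143) = -159/143 ≈ -1.1119)
s(k) = -24/5 + k/5 (s(k) = (k - 4*6)/5 = (k - 24)/5 = (-24 + k)/5 = -24/5 + k/5)
g*(s(m - p(-1)) + b) = -91*((-24/5 + (-4 - (6 + 2*(-1)**2))/5) - 159/143) = -91*((-24/5 + (-4 - (6 + 2*1))/5) - 159/143) = -91*((-24/5 + (-4 - (6 + 2))/5) - 159/143) = -91*((-24/5 + (-4 - 1*8)/5) - 159/143) = -91*((-24/5 + (-4 - 8)/5) - 159/143) = -91*((-24/5 + (1/5)*(-12)) - 159/143) = -91*((-24/5 - 12/5) - 159/143) = -91*(-36/5 - 159/143) = -91*(-5943/715) = 41601/55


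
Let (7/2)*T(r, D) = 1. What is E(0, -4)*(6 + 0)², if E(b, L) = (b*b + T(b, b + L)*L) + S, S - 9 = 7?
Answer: 3744/7 ≈ 534.86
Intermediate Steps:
T(r, D) = 2/7 (T(r, D) = (2/7)*1 = 2/7)
S = 16 (S = 9 + 7 = 16)
E(b, L) = 16 + b² + 2*L/7 (E(b, L) = (b*b + 2*L/7) + 16 = (b² + 2*L/7) + 16 = 16 + b² + 2*L/7)
E(0, -4)*(6 + 0)² = (16 + 0² + (2/7)*(-4))*(6 + 0)² = (16 + 0 - 8/7)*6² = (104/7)*36 = 3744/7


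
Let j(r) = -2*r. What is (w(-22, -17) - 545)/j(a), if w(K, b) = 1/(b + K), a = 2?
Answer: 5314/39 ≈ 136.26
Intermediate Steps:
w(K, b) = 1/(K + b)
(w(-22, -17) - 545)/j(a) = (1/(-22 - 17) - 545)/((-2*2)) = (1/(-39) - 545)/(-4) = -(-1/39 - 545)/4 = -¼*(-21256/39) = 5314/39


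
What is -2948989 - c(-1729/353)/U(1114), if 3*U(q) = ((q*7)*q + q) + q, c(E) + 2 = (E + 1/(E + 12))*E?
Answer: -26683047918749340049/9048201915532 ≈ -2.9490e+6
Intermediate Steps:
c(E) = -2 + E*(E + 1/(12 + E)) (c(E) = -2 + (E + 1/(E + 12))*E = -2 + (E + 1/(12 + E))*E = -2 + E*(E + 1/(12 + E)))
U(q) = 2*q/3 + 7*q²/3 (U(q) = (((q*7)*q + q) + q)/3 = (((7*q)*q + q) + q)/3 = ((7*q² + q) + q)/3 = ((q + 7*q²) + q)/3 = (2*q + 7*q²)/3 = 2*q/3 + 7*q²/3)
-2948989 - c(-1729/353)/U(1114) = -2948989 - (-24 + (-1729/353)³ - (-1729)/353 + 12*(-1729/353)²)/(12 - 1729/353)/((⅓)*1114*(2 + 7*1114)) = -2948989 - (-24 + (-1729*1/353)³ - (-1729)/353 + 12*(-1729*1/353)²)/(12 - 1729*1/353)/((⅓)*1114*(2 + 7798)) = -2948989 - (-24 + (-1729/353)³ - 1*(-1729/353) + 12*(-1729/353)²)/(12 - 1729/353)/((⅓)*1114*7800) = -2948989 - (-24 - 5168743489/43986977 + 1729/353 + 12*(2989441/124609))/(2507/353)/2896400 = -2948989 - 353*(-24 - 5168743489/43986977 + 1729/353 + 35873292/124609)/2507/2896400 = -2948989 - (353/2507)*(6654290100/43986977)/2896400 = -2948989 - 6654290100/(312394763*2896400) = -2948989 - 1*66542901/9048201915532 = -2948989 - 66542901/9048201915532 = -26683047918749340049/9048201915532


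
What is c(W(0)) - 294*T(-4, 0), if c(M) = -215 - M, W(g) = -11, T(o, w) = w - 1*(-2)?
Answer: -792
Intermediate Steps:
T(o, w) = 2 + w (T(o, w) = w + 2 = 2 + w)
c(W(0)) - 294*T(-4, 0) = (-215 - 1*(-11)) - 294*(2 + 0) = (-215 + 11) - 294*2 = -204 - 588 = -792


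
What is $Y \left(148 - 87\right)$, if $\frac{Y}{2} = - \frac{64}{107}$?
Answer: $- \frac{7808}{107} \approx -72.972$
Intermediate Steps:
$Y = - \frac{128}{107}$ ($Y = 2 \left(- \frac{64}{107}\right) = - \frac{128}{107} \approx -1.1963$)
$Y \left(148 - 87\right) = - \frac{128 \left(148 - 87\right)}{107} = \left(- \frac{128}{107}\right) 61 = - \frac{7808}{107}$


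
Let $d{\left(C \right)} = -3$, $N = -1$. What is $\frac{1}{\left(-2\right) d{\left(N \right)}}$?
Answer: $\frac{1}{6} \approx 0.16667$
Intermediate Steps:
$\frac{1}{\left(-2\right) d{\left(N \right)}} = \frac{1}{\left(-2\right) \left(-3\right)} = \frac{1}{6}$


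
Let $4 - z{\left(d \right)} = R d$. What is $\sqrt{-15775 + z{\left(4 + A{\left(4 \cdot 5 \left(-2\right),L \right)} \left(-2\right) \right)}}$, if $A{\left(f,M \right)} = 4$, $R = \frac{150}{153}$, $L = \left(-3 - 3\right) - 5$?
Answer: $\frac{i \sqrt{41010171}}{51} \approx 125.57 i$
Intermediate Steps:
$L = -11$ ($L = -6 - 5 = -11$)
$R = \frac{50}{51}$ ($R = 150 \cdot \frac{1}{153} = \frac{50}{51} \approx 0.98039$)
$z{\left(d \right)} = 4 - \frac{50 d}{51}$
$\sqrt{-15775 + z{\left(4 + A{\left(4 \cdot 5 \left(-2\right),L \right)} \left(-2\right) \right)}} = \sqrt{-15775 + \left(4 - \frac{50 \left(4 + 4 \left(-2\right)\right)}{51}\right)} = \sqrt{-15775 + \left(4 - \frac{50 \left(4 - 8\right)}{51}\right)} = \sqrt{-15775 + \left(4 - - \frac{200}{51}\right)} = \sqrt{-15775 + \left(4 + \frac{200}{51}\right)} = \sqrt{-15775 + \frac{404}{51}} = \sqrt{- \frac{804121}{51}} = \frac{i \sqrt{41010171}}{51}$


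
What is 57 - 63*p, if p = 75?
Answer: -4668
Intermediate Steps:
57 - 63*p = 57 - 63*75 = 57 - 4725 = -4668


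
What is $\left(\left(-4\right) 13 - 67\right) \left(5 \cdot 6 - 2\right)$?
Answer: $-3332$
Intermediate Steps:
$\left(\left(-4\right) 13 - 67\right) \left(5 \cdot 6 - 2\right) = \left(-52 - 67\right) \left(30 - 2\right) = \left(-119\right) 28 = -3332$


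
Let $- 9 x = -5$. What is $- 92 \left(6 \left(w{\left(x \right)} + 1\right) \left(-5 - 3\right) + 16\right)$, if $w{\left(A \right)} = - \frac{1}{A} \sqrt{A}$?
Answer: $2944 - \frac{13248 \sqrt{5}}{5} \approx -2980.7$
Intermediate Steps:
$x = \frac{5}{9}$ ($x = \left(- \frac{1}{9}\right) \left(-5\right) = \frac{5}{9} \approx 0.55556$)
$w{\left(A \right)} = - \frac{1}{\sqrt{A}}$
$- 92 \left(6 \left(w{\left(x \right)} + 1\right) \left(-5 - 3\right) + 16\right) = - 92 \left(6 \left(- \frac{1}{\frac{1}{3} \sqrt{5}} + 1\right) \left(-5 - 3\right) + 16\right) = - 92 \left(6 \left(- \frac{3 \sqrt{5}}{5} + 1\right) \left(-8\right) + 16\right) = - 92 \left(6 \left(1 - \frac{3 \sqrt{5}}{5}\right) \left(-8\right) + 16\right) = - 92 \left(6 \left(-8 + \frac{24 \sqrt{5}}{5}\right) + 16\right) = - 92 \left(\left(-48 + \frac{144 \sqrt{5}}{5}\right) + 16\right) = - 92 \left(-32 + \frac{144 \sqrt{5}}{5}\right) = 2944 - \frac{13248 \sqrt{5}}{5}$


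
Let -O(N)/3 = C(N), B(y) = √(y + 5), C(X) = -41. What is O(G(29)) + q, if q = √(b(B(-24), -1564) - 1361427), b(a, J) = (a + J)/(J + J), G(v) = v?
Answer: 123 + √(-3330179915944 - 782*I*√19)/1564 ≈ 123.0 - 1166.8*I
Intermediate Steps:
B(y) = √(5 + y)
O(N) = 123 (O(N) = -3*(-41) = 123)
b(a, J) = (J + a)/(2*J) (b(a, J) = (J + a)/((2*J)) = (J + a)*(1/(2*J)) = (J + a)/(2*J))
q = √(-2722853/2 - I*√19/3128) (q = √((½)*(-1564 + √(5 - 24))/(-1564) - 1361427) = √((½)*(-1/1564)*(-1564 + √(-19)) - 1361427) = √((½)*(-1/1564)*(-1564 + I*√19) - 1361427) = √((½ - I*√19/3128) - 1361427) = √(-2722853/2 - I*√19/3128) ≈ 0.e-7 - 1166.8*I)
O(G(29)) + q = 123 + √(-3330179915944 - 782*I*√19)/1564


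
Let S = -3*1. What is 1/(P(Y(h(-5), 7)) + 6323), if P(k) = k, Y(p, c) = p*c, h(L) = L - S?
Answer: 1/6309 ≈ 0.00015850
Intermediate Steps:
S = -3
h(L) = 3 + L (h(L) = L - 1*(-3) = L + 3 = 3 + L)
Y(p, c) = c*p
1/(P(Y(h(-5), 7)) + 6323) = 1/(7*(3 - 5) + 6323) = 1/(7*(-2) + 6323) = 1/(-14 + 6323) = 1/6309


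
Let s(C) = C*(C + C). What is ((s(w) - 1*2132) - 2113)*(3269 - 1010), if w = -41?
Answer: -1994697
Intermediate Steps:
s(C) = 2*C² (s(C) = C*(2*C) = 2*C²)
((s(w) - 1*2132) - 2113)*(3269 - 1010) = ((2*(-41)² - 1*2132) - 2113)*(3269 - 1010) = ((2*1681 - 2132) - 2113)*2259 = ((3362 - 2132) - 2113)*2259 = (1230 - 2113)*2259 = -883*2259 = -1994697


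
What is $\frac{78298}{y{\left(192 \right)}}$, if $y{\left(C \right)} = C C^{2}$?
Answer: $\frac{39149}{3538944} \approx 0.011062$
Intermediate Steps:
$y{\left(C \right)} = C^{3}$
$\frac{78298}{y{\left(192 \right)}} = \frac{78298}{192^{3}} = \frac{78298}{7077888} = 78298 \cdot \frac{1}{7077888} = \frac{39149}{3538944}$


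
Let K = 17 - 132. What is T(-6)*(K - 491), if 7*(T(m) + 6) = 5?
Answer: 22422/7 ≈ 3203.1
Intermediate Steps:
K = -115
T(m) = -37/7 (T(m) = -6 + (1/7)*5 = -6 + 5/7 = -37/7)
T(-6)*(K - 491) = -37*(-115 - 491)/7 = -37/7*(-606) = 22422/7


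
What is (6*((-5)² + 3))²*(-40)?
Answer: -1128960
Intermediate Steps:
(6*((-5)² + 3))²*(-40) = (6*(25 + 3))²*(-40) = (6*28)²*(-40) = 168²*(-40) = 28224*(-40) = -1128960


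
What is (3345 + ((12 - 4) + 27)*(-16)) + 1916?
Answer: 4701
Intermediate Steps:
(3345 + ((12 - 4) + 27)*(-16)) + 1916 = (3345 + (8 + 27)*(-16)) + 1916 = (3345 + 35*(-16)) + 1916 = (3345 - 560) + 1916 = 2785 + 1916 = 4701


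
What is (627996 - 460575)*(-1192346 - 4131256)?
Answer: -891282770442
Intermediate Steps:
(627996 - 460575)*(-1192346 - 4131256) = 167421*(-5323602) = -891282770442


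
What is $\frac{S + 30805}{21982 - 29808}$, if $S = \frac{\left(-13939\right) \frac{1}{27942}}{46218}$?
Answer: $- \frac{437168093051}{111062408616} \approx -3.9362$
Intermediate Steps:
$S = - \frac{13939}{1291423356}$ ($S = \left(-13939\right) \frac{1}{27942} \cdot \frac{1}{46218} = \left(- \frac{13939}{27942}\right) \frac{1}{46218} = - \frac{13939}{1291423356} \approx -1.0794 \cdot 10^{-5}$)
$\frac{S + 30805}{21982 - 29808} = \frac{- \frac{13939}{1291423356} + 30805}{21982 - 29808} = \frac{39782296467641}{1291423356 \left(-7826\right)} = \frac{39782296467641}{1291423356} \left(- \frac{1}{7826}\right) = - \frac{437168093051}{111062408616}$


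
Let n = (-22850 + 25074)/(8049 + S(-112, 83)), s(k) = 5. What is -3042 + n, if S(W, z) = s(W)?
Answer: -12249022/4027 ≈ -3041.7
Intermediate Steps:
S(W, z) = 5
n = 1112/4027 (n = (-22850 + 25074)/(8049 + 5) = 2224/8054 = 2224*(1/8054) = 1112/4027 ≈ 0.27614)
-3042 + n = -3042 + 1112/4027 = -12249022/4027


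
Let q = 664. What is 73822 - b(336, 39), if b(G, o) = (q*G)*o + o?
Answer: -8627273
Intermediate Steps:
b(G, o) = o + 664*G*o (b(G, o) = (664*G)*o + o = 664*G*o + o = o + 664*G*o)
73822 - b(336, 39) = 73822 - 39*(1 + 664*336) = 73822 - 39*(1 + 223104) = 73822 - 39*223105 = 73822 - 1*8701095 = 73822 - 8701095 = -8627273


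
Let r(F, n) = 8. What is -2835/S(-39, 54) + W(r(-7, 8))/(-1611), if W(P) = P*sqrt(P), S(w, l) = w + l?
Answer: -189 - 16*sqrt(2)/1611 ≈ -189.01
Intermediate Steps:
S(w, l) = l + w
W(P) = P**(3/2)
-2835/S(-39, 54) + W(r(-7, 8))/(-1611) = -2835/(54 - 39) + 8**(3/2)/(-1611) = -2835/15 + (16*sqrt(2))*(-1/1611) = -2835*1/15 - 16*sqrt(2)/1611 = -189 - 16*sqrt(2)/1611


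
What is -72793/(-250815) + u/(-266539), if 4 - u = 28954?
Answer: 26663267677/66851979285 ≈ 0.39884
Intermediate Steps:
u = -28950 (u = 4 - 1*28954 = 4 - 28954 = -28950)
-72793/(-250815) + u/(-266539) = -72793/(-250815) - 28950/(-266539) = -72793*(-1/250815) - 28950*(-1/266539) = 72793/250815 + 28950/266539 = 26663267677/66851979285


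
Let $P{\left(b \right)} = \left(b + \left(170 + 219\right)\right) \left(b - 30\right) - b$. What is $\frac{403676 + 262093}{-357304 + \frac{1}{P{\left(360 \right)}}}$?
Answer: $- \frac{164318446890}{88186200239} \approx -1.8633$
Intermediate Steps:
$P{\left(b \right)} = - b + \left(-30 + b\right) \left(389 + b\right)$ ($P{\left(b \right)} = \left(b + 389\right) \left(-30 + b\right) - b = \left(389 + b\right) \left(-30 + b\right) - b = \left(-30 + b\right) \left(389 + b\right) - b = - b + \left(-30 + b\right) \left(389 + b\right)$)
$\frac{403676 + 262093}{-357304 + \frac{1}{P{\left(360 \right)}}} = \frac{403676 + 262093}{-357304 + \frac{1}{-11670 + 360^{2} + 358 \cdot 360}} = \frac{665769}{-357304 + \frac{1}{-11670 + 129600 + 128880}} = \frac{665769}{-357304 + \frac{1}{246810}} = \frac{665769}{- \frac{88186200239}{246810}} = 665769 \left(- \frac{246810}{88186200239}\right) = - \frac{164318446890}{88186200239}$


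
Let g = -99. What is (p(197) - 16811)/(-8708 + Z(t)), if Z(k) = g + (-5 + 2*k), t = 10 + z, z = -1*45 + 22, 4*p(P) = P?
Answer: 22349/11784 ≈ 1.8966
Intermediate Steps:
p(P) = P/4
z = -23 (z = -45 + 22 = -23)
t = -13 (t = 10 - 23 = -13)
Z(k) = -104 + 2*k (Z(k) = -99 + (-5 + 2*k) = -104 + 2*k)
(p(197) - 16811)/(-8708 + Z(t)) = ((1/4)*197 - 16811)/(-8708 + (-104 + 2*(-13))) = (197/4 - 16811)/(-8708 + (-104 - 26)) = -67047/(4*(-8708 - 130)) = -67047/4/(-8838) = -67047/4*(-1/8838) = 22349/11784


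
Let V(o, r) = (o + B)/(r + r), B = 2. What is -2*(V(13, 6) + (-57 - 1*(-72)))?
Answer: -65/2 ≈ -32.500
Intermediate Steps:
V(o, r) = (2 + o)/(2*r) (V(o, r) = (o + 2)/(r + r) = (2 + o)/((2*r)) = (2 + o)*(1/(2*r)) = (2 + o)/(2*r))
-2*(V(13, 6) + (-57 - 1*(-72))) = -2*((½)*(2 + 13)/6 + (-57 - 1*(-72))) = -2*((½)*(⅙)*15 + (-57 + 72)) = -2*(5/4 + 15) = -2*65/4 = -65/2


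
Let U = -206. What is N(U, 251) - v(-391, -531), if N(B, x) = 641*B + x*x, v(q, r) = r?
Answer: -68514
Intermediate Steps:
N(B, x) = x² + 641*B (N(B, x) = 641*B + x² = x² + 641*B)
N(U, 251) - v(-391, -531) = (251² + 641*(-206)) - 1*(-531) = (63001 - 132046) + 531 = -69045 + 531 = -68514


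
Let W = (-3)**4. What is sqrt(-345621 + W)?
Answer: 2*I*sqrt(86385) ≈ 587.83*I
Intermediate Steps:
W = 81
sqrt(-345621 + W) = sqrt(-345621 + 81) = sqrt(-345540) = 2*I*sqrt(86385)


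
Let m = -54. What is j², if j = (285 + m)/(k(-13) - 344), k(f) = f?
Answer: 121/289 ≈ 0.41868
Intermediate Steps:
j = -11/17 (j = (285 - 54)/(-13 - 344) = 231/(-357) = 231*(-1/357) = -11/17 ≈ -0.64706)
j² = (-11/17)² = 121/289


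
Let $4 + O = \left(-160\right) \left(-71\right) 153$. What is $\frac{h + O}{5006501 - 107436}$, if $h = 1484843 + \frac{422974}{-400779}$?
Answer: $\frac{1291677830927}{1963442371635} \approx 0.65786$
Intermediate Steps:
$O = 1738076$ ($O = -4 + \left(-160\right) \left(-71\right) 153 = -4 + 11360 \cdot 153 = -4 + 1738080 = 1738076$)
$h = \frac{595093469723}{400779}$ ($h = 1484843 + 422974 \left(- \frac{1}{400779}\right) = 1484843 - \frac{422974}{400779} = \frac{595093469723}{400779} \approx 1.4848 \cdot 10^{6}$)
$\frac{h + O}{5006501 - 107436} = \frac{\frac{595093469723}{400779} + 1738076}{5006501 - 107436} = \frac{1291677830927}{400779 \cdot 4899065} = \frac{1291677830927}{400779} \cdot \frac{1}{4899065} = \frac{1291677830927}{1963442371635}$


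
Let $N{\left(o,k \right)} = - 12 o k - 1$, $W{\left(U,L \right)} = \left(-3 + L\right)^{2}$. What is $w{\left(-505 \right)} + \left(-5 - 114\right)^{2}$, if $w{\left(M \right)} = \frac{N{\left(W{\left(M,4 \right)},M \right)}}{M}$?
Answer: $\frac{7145246}{505} \approx 14149.0$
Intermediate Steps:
$N{\left(o,k \right)} = -1 - 12 k o$ ($N{\left(o,k \right)} = - 12 k o - 1 = -1 - 12 k o$)
$w{\left(M \right)} = \frac{-1 - 12 M}{M}$ ($w{\left(M \right)} = \frac{-1 - 12 M \left(-3 + 4\right)^{2}}{M} = \frac{-1 - 12 M 1^{2}}{M} = \frac{-1 - 12 M 1}{M} = \frac{-1 - 12 M}{M}$)
$w{\left(-505 \right)} + \left(-5 - 114\right)^{2} = \left(-12 - \frac{1}{-505}\right) + \left(-5 - 114\right)^{2} = \left(-12 - - \frac{1}{505}\right) + \left(-119\right)^{2} = \left(-12 + \frac{1}{505}\right) + 14161 = - \frac{6059}{505} + 14161 = \frac{7145246}{505}$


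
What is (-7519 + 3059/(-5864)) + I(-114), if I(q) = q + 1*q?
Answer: -45431467/5864 ≈ -7747.5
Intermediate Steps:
I(q) = 2*q (I(q) = q + q = 2*q)
(-7519 + 3059/(-5864)) + I(-114) = (-7519 + 3059/(-5864)) + 2*(-114) = (-7519 + 3059*(-1/5864)) - 228 = (-7519 - 3059/5864) - 228 = -44094475/5864 - 228 = -45431467/5864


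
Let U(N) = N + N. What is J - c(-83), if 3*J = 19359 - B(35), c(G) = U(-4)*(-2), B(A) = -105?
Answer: 6472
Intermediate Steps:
U(N) = 2*N
c(G) = 16 (c(G) = (2*(-4))*(-2) = -8*(-2) = 16)
J = 6488 (J = (19359 - 1*(-105))/3 = (19359 + 105)/3 = (1/3)*19464 = 6488)
J - c(-83) = 6488 - 1*16 = 6488 - 16 = 6472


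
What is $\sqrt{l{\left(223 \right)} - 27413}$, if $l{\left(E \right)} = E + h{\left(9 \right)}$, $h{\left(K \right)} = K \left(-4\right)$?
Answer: $i \sqrt{27226} \approx 165.0 i$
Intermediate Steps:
$h{\left(K \right)} = - 4 K$
$l{\left(E \right)} = -36 + E$ ($l{\left(E \right)} = E - 36 = -36 + E$)
$\sqrt{l{\left(223 \right)} - 27413} = \sqrt{\left(-36 + 223\right) - 27413} = \sqrt{187 - 27413} = \sqrt{-27226} = i \sqrt{27226}$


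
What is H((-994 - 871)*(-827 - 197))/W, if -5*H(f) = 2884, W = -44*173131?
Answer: 103/1360315 ≈ 7.5718e-5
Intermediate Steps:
W = -7617764
H(f) = -2884/5 (H(f) = -⅕*2884 = -2884/5)
H((-994 - 871)*(-827 - 197))/W = -2884/5/(-7617764) = -2884/5*(-1/7617764) = 103/1360315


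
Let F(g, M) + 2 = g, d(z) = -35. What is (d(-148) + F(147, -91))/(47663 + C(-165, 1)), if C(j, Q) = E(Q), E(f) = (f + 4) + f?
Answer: 110/47669 ≈ 0.0023076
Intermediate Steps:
F(g, M) = -2 + g
E(f) = 4 + 2*f (E(f) = (4 + f) + f = 4 + 2*f)
C(j, Q) = 4 + 2*Q
(d(-148) + F(147, -91))/(47663 + C(-165, 1)) = (-35 + (-2 + 147))/(47663 + (4 + 2*1)) = (-35 + 145)/(47663 + (4 + 2)) = 110/(47663 + 6) = 110/47669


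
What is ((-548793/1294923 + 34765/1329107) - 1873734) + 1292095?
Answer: -47669260127797335/81956724941 ≈ -5.8164e+5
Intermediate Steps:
((-548793/1294923 + 34765/1329107) - 1873734) + 1292095 = ((-548793*1/1294923 + 34765*(1/1329107)) - 1873734) + 1292095 = ((-26133/61663 + 34765/1329107) - 1873734) + 1292095 = (-32589839036/81956724941 - 1873734) + 1292095 = -153565134640438730/81956724941 + 1292095 = -47669260127797335/81956724941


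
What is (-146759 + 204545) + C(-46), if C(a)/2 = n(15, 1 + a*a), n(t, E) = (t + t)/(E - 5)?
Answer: 10170341/176 ≈ 57786.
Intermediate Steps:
n(t, E) = 2*t/(-5 + E) (n(t, E) = (2*t)/(-5 + E) = 2*t/(-5 + E))
C(a) = 60/(-4 + a**2) (C(a) = 2*(2*15/(-5 + (1 + a*a))) = 2*(2*15/(-5 + (1 + a**2))) = 2*(2*15/(-4 + a**2)) = 2*(30/(-4 + a**2)) = 60/(-4 + a**2))
(-146759 + 204545) + C(-46) = (-146759 + 204545) + 60/(-4 + (-46)**2) = 57786 + 60/(-4 + 2116) = 57786 + 60/2112 = 57786 + 60*(1/2112) = 57786 + 5/176 = 10170341/176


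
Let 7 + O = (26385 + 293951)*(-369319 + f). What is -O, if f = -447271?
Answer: 261583174247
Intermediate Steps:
O = -261583174247 (O = -7 + (26385 + 293951)*(-369319 - 447271) = -7 + 320336*(-816590) = -7 - 261583174240 = -261583174247)
-O = -1*(-261583174247) = 261583174247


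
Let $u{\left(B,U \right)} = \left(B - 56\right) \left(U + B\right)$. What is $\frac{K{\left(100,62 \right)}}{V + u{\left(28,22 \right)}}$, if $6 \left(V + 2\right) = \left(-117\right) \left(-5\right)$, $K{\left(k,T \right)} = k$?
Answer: $- \frac{200}{2609} \approx -0.076658$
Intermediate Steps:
$u{\left(B,U \right)} = \left(-56 + B\right) \left(B + U\right)$
$V = \frac{191}{2}$ ($V = -2 + \frac{\left(-117\right) \left(-5\right)}{6} = -2 + \frac{1}{6} \cdot 585 = -2 + \frac{195}{2} = \frac{191}{2} \approx 95.5$)
$\frac{K{\left(100,62 \right)}}{V + u{\left(28,22 \right)}} = \frac{100}{\frac{191}{2} + \left(28^{2} - 1568 - 1232 + 28 \cdot 22\right)} = \frac{100}{\frac{191}{2} + \left(784 - 1568 - 1232 + 616\right)} = \frac{100}{\frac{191}{2} - 1400} = \frac{100}{- \frac{2609}{2}} = 100 \left(- \frac{2}{2609}\right) = - \frac{200}{2609}$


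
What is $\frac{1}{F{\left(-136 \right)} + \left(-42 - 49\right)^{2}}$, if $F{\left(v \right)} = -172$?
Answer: $\frac{1}{8109} \approx 0.00012332$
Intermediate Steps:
$\frac{1}{F{\left(-136 \right)} + \left(-42 - 49\right)^{2}} = \frac{1}{-172 + \left(-42 - 49\right)^{2}} = \frac{1}{-172 + \left(-91\right)^{2}} = \frac{1}{-172 + 8281} = \frac{1}{8109}$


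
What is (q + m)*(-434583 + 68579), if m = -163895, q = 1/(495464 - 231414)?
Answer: 7919681432016498/132025 ≈ 5.9986e+10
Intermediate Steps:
q = 1/264050 ≈ 3.7872e-6
(q + m)*(-434583 + 68579) = (1/264050 - 163895)*(-434583 + 68579) = -43276474749/264050*(-366004) = 7919681432016498/132025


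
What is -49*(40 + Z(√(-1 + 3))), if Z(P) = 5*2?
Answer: -2450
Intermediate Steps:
Z(P) = 10
-49*(40 + Z(√(-1 + 3))) = -49*(40 + 10) = -49*50 = -2450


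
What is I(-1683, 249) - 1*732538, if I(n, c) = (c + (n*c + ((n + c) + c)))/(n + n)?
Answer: -273922545/374 ≈ -7.3241e+5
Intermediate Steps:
I(n, c) = (n + 3*c + c*n)/(2*n) (I(n, c) = (c + (c*n + ((c + n) + c)))/((2*n)) = (c + (c*n + (n + 2*c)))*(1/(2*n)) = (c + (n + 2*c + c*n))*(1/(2*n)) = (n + 3*c + c*n)*(1/(2*n)) = (n + 3*c + c*n)/(2*n))
I(-1683, 249) - 1*732538 = (1/2)*(3*249 - 1683*(1 + 249))/(-1683) - 1*732538 = (1/2)*(-1/1683)*(747 - 1683*250) - 732538 = (1/2)*(-1/1683)*(747 - 420750) - 732538 = (1/2)*(-1/1683)*(-420003) - 732538 = 46667/374 - 732538 = -273922545/374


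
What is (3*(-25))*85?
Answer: -6375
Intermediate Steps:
(3*(-25))*85 = -75*85 = -6375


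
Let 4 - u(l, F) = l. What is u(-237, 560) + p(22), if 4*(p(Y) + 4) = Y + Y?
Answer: 248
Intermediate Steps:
u(l, F) = 4 - l
p(Y) = -4 + Y/2 (p(Y) = -4 + (Y + Y)/4 = -4 + (2*Y)/4 = -4 + Y/2)
u(-237, 560) + p(22) = (4 - 1*(-237)) + (-4 + (1/2)*22) = (4 + 237) + (-4 + 11) = 241 + 7 = 248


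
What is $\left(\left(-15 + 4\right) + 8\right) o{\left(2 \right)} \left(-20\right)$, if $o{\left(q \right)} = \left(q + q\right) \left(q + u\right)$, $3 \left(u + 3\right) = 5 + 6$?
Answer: $640$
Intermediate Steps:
$u = \frac{2}{3}$ ($u = -3 + \frac{5 + 6}{3} = -3 + \frac{1}{3} \cdot 11 = -3 + \frac{11}{3} = \frac{2}{3} \approx 0.66667$)
$o{\left(q \right)} = 2 q \left(\frac{2}{3} + q\right)$ ($o{\left(q \right)} = \left(q + q\right) \left(q + \frac{2}{3}\right) = 2 q \left(\frac{2}{3} + q\right)$)
$\left(\left(-15 + 4\right) + 8\right) o{\left(2 \right)} \left(-20\right) = \left(\left(-15 + 4\right) + 8\right) \frac{2}{3} \cdot 2 \left(2 + 3 \cdot 2\right) \left(-20\right) = \left(-11 + 8\right) \frac{2}{3} \cdot 2 \left(2 + 6\right) \left(-20\right) = - 3 \cdot \frac{2}{3} \cdot 2 \cdot 8 \left(-20\right) = \left(-3\right) \frac{32}{3} \left(-20\right) = \left(-32\right) \left(-20\right) = 640$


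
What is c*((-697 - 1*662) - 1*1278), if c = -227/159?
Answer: 199533/53 ≈ 3764.8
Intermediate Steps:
c = -227/159 (c = -227*1/159 = -227/159 ≈ -1.4277)
c*((-697 - 1*662) - 1*1278) = -227*((-697 - 1*662) - 1*1278)/159 = -227*((-697 - 662) - 1278)/159 = -227*(-1359 - 1278)/159 = -227/159*(-2637) = 199533/53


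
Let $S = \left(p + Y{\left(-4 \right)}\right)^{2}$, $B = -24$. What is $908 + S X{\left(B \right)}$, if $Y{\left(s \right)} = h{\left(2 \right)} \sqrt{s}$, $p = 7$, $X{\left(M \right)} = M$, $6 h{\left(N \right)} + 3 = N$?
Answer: $- \frac{796}{3} + 112 i \approx -265.33 + 112.0 i$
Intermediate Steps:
$h{\left(N \right)} = - \frac{1}{2} + \frac{N}{6}$
$Y{\left(s \right)} = - \frac{\sqrt{s}}{6}$ ($Y{\left(s \right)} = \left(- \frac{1}{2} + \frac{1}{6} \cdot 2\right) \sqrt{s} = \left(- \frac{1}{2} + \frac{1}{3}\right) \sqrt{s} = - \frac{\sqrt{s}}{6}$)
$S = \left(7 - \frac{i}{3}\right)^{2}$ ($S = \left(7 - \frac{\sqrt{-4}}{6}\right)^{2} = \left(7 - \frac{2 i}{6}\right)^{2} = \left(7 - \frac{i}{3}\right)^{2} \approx 48.889 - 4.6667 i$)
$908 + S X{\left(B \right)} = 908 + \frac{\left(21 - i\right)^{2}}{9} \left(-24\right) = 908 - \frac{8 \left(21 - i\right)^{2}}{3}$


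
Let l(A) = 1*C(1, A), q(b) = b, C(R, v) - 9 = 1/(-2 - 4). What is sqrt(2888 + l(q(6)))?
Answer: sqrt(104286)/6 ≈ 53.822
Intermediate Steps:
C(R, v) = 53/6 (C(R, v) = 9 + 1/(-2 - 4) = 9 + 1/(-6) = 9 - 1/6 = 53/6)
l(A) = 53/6 (l(A) = 1*(53/6) = 53/6)
sqrt(2888 + l(q(6))) = sqrt(2888 + 53/6) = sqrt(17381/6) = sqrt(104286)/6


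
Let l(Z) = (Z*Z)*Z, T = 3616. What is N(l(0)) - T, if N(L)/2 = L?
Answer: -3616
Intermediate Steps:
l(Z) = Z**3 (l(Z) = Z**2*Z = Z**3)
N(L) = 2*L
N(l(0)) - T = 2*0**3 - 1*3616 = 2*0 - 3616 = 0 - 3616 = -3616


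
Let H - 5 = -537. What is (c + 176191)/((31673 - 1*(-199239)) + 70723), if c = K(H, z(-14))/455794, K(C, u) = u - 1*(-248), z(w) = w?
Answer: 40153400444/68741711595 ≈ 0.58412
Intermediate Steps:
H = -532 (H = 5 - 537 = -532)
K(C, u) = 248 + u (K(C, u) = u + 248 = 248 + u)
c = 117/227897 (c = (248 - 14)/455794 = 234*(1/455794) = 117/227897 ≈ 0.00051339)
(c + 176191)/((31673 - 1*(-199239)) + 70723) = (117/227897 + 176191)/((31673 - 1*(-199239)) + 70723) = 40153400444/(227897*((31673 + 199239) + 70723)) = 40153400444/(227897*(230912 + 70723)) = (40153400444/227897)/301635 = (40153400444/227897)*(1/301635) = 40153400444/68741711595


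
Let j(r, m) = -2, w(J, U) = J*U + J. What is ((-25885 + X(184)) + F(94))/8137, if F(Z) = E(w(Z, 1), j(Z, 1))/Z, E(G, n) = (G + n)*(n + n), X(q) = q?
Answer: -1208319/382439 ≈ -3.1595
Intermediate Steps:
w(J, U) = J + J*U
E(G, n) = 2*n*(G + n) (E(G, n) = (G + n)*(2*n) = 2*n*(G + n))
F(Z) = (8 - 8*Z)/Z (F(Z) = (2*(-2)*(Z*(1 + 1) - 2))/Z = (2*(-2)*(Z*2 - 2))/Z = (2*(-2)*(2*Z - 2))/Z = (2*(-2)*(-2 + 2*Z))/Z = (8 - 8*Z)/Z)
((-25885 + X(184)) + F(94))/8137 = ((-25885 + 184) + (-8 + 8/94))/8137 = (-25701 + (-8 + 8*(1/94)))*(1/8137) = (-25701 + (-8 + 4/47))*(1/8137) = (-25701 - 372/47)*(1/8137) = -1208319/47*1/8137 = -1208319/382439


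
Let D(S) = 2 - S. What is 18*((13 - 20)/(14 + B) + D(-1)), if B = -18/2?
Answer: 144/5 ≈ 28.800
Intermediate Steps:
B = -9 (B = -18*½ = -9)
18*((13 - 20)/(14 + B) + D(-1)) = 18*((13 - 20)/(14 - 9) + (2 - 1*(-1))) = 18*(-7/5 + (2 + 1)) = 18*(-7*⅕ + 3) = 18*(-7/5 + 3) = 18*(8/5) = 144/5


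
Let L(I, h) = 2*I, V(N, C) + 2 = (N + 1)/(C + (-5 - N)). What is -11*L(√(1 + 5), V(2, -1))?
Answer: -22*√6 ≈ -53.889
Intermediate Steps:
V(N, C) = -2 + (1 + N)/(-5 + C - N) (V(N, C) = -2 + (N + 1)/(C + (-5 - N)) = -2 + (1 + N)/(-5 + C - N))
-11*L(√(1 + 5), V(2, -1)) = -22*√(1 + 5) = -22*√6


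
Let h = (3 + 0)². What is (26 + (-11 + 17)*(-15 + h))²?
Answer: 100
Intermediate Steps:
h = 9 (h = 3² = 9)
(26 + (-11 + 17)*(-15 + h))² = (26 + (-11 + 17)*(-15 + 9))² = (26 + 6*(-6))² = (26 - 36)² = (-10)² = 100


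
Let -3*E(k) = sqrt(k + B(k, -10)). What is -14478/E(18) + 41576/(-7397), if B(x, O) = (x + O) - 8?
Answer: -41576/7397 + 7239*sqrt(2) ≈ 10232.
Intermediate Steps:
B(x, O) = -8 + O + x (B(x, O) = (O + x) - 8 = -8 + O + x)
E(k) = -sqrt(-18 + 2*k)/3 (E(k) = -sqrt(k + (-8 - 10 + k))/3 = -sqrt(k + (-18 + k))/3 = -sqrt(-18 + 2*k)/3)
-14478/E(18) + 41576/(-7397) = -14478*(-3/sqrt(-18 + 2*18)) + 41576/(-7397) = -14478*(-3/sqrt(-18 + 36)) + 41576*(-1/7397) = -14478*(-sqrt(2)/2) - 41576/7397 = -(-7239)*sqrt(2) - 41576/7397 = 7239*sqrt(2) - 41576/7397 = -41576/7397 + 7239*sqrt(2)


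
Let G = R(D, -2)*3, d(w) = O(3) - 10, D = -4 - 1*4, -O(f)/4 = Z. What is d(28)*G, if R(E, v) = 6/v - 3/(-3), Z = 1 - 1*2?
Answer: 36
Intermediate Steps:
Z = -1 (Z = 1 - 2 = -1)
O(f) = 4 (O(f) = -4*(-1) = 4)
D = -8 (D = -4 - 4 = -8)
d(w) = -6 (d(w) = 4 - 10 = -6)
R(E, v) = 1 + 6/v (R(E, v) = 6/v - 3*(-⅓) = 6/v + 1 = 1 + 6/v)
G = -6 (G = ((6 - 2)/(-2))*3 = -½*4*3 = -2*3 = -6)
d(28)*G = -6*(-6) = 36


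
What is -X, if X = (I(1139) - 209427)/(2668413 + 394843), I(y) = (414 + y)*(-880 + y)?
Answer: -24100/382907 ≈ -0.062940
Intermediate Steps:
I(y) = (-880 + y)*(414 + y)
X = 24100/382907 (X = ((-364320 + 1139² - 466*1139) - 209427)/(2668413 + 394843) = ((-364320 + 1297321 - 530774) - 209427)/3063256 = (402227 - 209427)*(1/3063256) = 192800*(1/3063256) = 24100/382907 ≈ 0.062940)
-X = -1*24100/382907 = -24100/382907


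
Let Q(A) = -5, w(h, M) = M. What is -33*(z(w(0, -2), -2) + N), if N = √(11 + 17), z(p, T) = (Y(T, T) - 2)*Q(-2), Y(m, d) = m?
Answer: -660 - 66*√7 ≈ -834.62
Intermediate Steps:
z(p, T) = 10 - 5*T (z(p, T) = (T - 2)*(-5) = (-2 + T)*(-5) = 10 - 5*T)
N = 2*√7 (N = √28 = 2*√7 ≈ 5.2915)
-33*(z(w(0, -2), -2) + N) = -33*((10 - 5*(-2)) + 2*√7) = -33*((10 + 10) + 2*√7) = -33*(20 + 2*√7) = -660 - 66*√7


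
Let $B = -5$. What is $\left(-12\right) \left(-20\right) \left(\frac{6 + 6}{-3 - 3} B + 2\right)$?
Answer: $2880$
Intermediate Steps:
$\left(-12\right) \left(-20\right) \left(\frac{6 + 6}{-3 - 3} B + 2\right) = \left(-12\right) \left(-20\right) \left(\frac{6 + 6}{-3 - 3} \left(-5\right) + 2\right) = 240 \left(\frac{12}{-6} \left(-5\right) + 2\right) = 240 \left(12 \left(- \frac{1}{6}\right) \left(-5\right) + 2\right) = 240 \left(\left(-2\right) \left(-5\right) + 2\right) = 240 \left(10 + 2\right) = 240 \cdot 12 = 2880$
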